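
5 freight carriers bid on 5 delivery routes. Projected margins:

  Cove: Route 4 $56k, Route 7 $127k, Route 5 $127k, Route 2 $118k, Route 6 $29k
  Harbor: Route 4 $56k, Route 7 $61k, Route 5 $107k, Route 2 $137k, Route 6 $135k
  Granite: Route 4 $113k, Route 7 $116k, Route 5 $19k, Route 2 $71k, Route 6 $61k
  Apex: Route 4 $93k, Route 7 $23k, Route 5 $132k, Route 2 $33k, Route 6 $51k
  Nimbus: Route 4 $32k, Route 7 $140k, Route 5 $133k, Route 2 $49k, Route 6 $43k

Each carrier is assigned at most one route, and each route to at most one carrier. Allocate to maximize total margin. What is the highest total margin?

Max total: $638k

Optimal: Cove→Route 2 ($118k), Harbor→Route 6 ($135k), Granite→Route 4 ($113k), Apex→Route 5 ($132k), Nimbus→Route 7 ($140k) — total 118+135+113+132+140 = $638k.
Column-greedy (each route in turn goes to its best remaining carrier) gives $551k, worse by 87.
Swapping Harbor↔Cove (Harbor→Route 2 $137k, Cove→Route 6 $29k) loses 87.
Checked against all permutations: $638k is optimal.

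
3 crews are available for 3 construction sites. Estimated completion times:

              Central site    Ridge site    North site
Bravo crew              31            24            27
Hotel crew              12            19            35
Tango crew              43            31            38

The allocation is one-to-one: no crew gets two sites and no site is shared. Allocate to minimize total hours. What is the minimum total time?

Minimum total: 70 hours

This is the linear assignment problem.
Optimal: Bravo crew→North site (27 hours), Hotel crew→Central site (12 hours), Tango crew→Ridge site (31 hours) — total 27+12+31 = 70 hours.
Min-entry greedy (repeatedly take the single cheapest remaining cell) gives 74 hours, worse by 4.
Swapping Tango crew↔Bravo crew (Tango crew→North site 38 hours, Bravo crew→Ridge site 24 hours) adds 4.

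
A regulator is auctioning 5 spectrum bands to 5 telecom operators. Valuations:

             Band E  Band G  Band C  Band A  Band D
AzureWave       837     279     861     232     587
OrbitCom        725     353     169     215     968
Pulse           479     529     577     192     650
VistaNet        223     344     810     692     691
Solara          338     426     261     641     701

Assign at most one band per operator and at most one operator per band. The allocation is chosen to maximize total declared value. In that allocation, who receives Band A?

Solara receives Band A.

Treat this as an assignment problem: match each operator to one band.
Optimal: AzureWave→Band E ($837M), OrbitCom→Band D ($968M), Pulse→Band G ($529M), VistaNet→Band C ($810M), Solara→Band A ($641M) — total 837+968+529+810+641 = $3785M.
Max-entry greedy (repeatedly take the single best remaining cell) gives $3388M, worse by 397.
Next-best assignment: AzureWave→Band C, OrbitCom→Band E, Pulse→Band G, VistaNet→Band A, Solara→Band D = $3508M.
Swapping Pulse↔VistaNet (Pulse→Band C $577M, VistaNet→Band G $344M) loses 418.
Every other assignment is strictly worse.
Solara's own top band is Band D ($701M), but forcing Solara→Band D and reassigning the rest optimally gives only $3508M — worse by 277.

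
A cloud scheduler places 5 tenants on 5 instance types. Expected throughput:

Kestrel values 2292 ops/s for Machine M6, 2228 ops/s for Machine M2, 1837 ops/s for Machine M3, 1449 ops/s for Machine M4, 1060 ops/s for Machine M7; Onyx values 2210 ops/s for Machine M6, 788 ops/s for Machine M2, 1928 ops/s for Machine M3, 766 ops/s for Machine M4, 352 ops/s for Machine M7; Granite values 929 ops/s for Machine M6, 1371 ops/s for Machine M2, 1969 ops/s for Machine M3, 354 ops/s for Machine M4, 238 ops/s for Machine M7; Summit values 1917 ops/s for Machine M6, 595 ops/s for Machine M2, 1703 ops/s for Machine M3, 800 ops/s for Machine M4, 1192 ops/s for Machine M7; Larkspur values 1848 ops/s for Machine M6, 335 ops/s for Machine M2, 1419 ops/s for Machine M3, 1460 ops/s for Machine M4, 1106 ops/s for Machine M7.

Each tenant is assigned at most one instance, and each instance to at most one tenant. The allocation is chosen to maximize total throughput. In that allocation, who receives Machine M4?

Larkspur receives Machine M4.

Treat this as an assignment problem: match each tenant to one instance.
Optimal: Kestrel→Machine M2 (2228 ops/s), Onyx→Machine M6 (2210 ops/s), Granite→Machine M3 (1969 ops/s), Summit→Machine M7 (1192 ops/s), Larkspur→Machine M4 (1460 ops/s) — total 2228+2210+1969+1192+1460 = 9059 ops/s.
Larkspur's own top instance is Machine M6 (1848 ops/s), but forcing Larkspur→Machine M6 and reassigning the rest optimally gives only 8003 ops/s — worse by 1056.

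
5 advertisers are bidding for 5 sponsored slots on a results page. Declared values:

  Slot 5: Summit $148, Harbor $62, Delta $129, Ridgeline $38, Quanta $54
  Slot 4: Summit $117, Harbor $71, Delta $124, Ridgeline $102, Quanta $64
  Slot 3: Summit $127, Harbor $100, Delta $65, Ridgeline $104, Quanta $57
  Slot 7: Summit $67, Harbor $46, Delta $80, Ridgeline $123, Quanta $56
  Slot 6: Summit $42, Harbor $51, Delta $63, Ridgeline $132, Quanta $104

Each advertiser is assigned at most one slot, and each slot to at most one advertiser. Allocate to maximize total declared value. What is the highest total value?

This is a one-to-one assignment (maximum-weight bipartite matching).
Optimal: Summit→Slot 5 ($148), Harbor→Slot 3 ($100), Delta→Slot 4 ($124), Ridgeline→Slot 7 ($123), Quanta→Slot 6 ($104) — total 148+100+124+123+104 = $599.
Max-entry greedy (repeatedly take the single best remaining cell) gives $560, worse by 39.
No other one-to-one assignment exceeds $599.

Maximum total: $599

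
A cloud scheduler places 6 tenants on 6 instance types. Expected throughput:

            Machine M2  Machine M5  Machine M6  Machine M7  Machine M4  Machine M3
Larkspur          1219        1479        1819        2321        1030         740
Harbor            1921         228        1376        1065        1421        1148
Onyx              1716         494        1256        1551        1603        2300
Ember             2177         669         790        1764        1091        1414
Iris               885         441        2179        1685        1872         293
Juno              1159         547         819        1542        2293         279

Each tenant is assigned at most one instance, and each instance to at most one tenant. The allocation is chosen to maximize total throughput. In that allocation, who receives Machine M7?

Ember receives Machine M7.

Treat this as an assignment problem: match each tenant to one instance.
Optimal: Larkspur→Machine M5 (1479 ops/s), Harbor→Machine M2 (1921 ops/s), Onyx→Machine M3 (2300 ops/s), Ember→Machine M7 (1764 ops/s), Iris→Machine M6 (2179 ops/s), Juno→Machine M4 (2293 ops/s) — total 1479+1921+2300+1764+2179+2293 = 11936 ops/s.
Column-greedy (each instance in turn goes to its best remaining tenant) gives 10827 ops/s, worse by 1109.
Swapping Juno↔Ember (Juno→Machine M7 1542 ops/s, Ember→Machine M4 1091 ops/s) loses 1424.
No other one-to-one assignment exceeds 11936 ops/s.
Ember's own top instance is Machine M2 (2177 ops/s), but forcing Ember→Machine M2 and reassigning the rest optimally gives only 11498 ops/s — worse by 438.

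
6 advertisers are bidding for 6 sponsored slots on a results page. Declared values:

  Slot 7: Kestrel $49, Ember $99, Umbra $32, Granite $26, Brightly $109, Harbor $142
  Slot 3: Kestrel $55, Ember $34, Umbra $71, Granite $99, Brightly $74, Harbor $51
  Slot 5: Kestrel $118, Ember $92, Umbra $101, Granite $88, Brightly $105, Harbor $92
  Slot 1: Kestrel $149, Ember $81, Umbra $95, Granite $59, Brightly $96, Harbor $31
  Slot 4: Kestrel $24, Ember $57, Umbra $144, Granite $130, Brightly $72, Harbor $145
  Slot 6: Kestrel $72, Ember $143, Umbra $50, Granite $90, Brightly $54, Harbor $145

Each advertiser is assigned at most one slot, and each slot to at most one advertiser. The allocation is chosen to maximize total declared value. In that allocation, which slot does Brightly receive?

Brightly receives Slot 5.

Treat this as an assignment problem: match each advertiser to one slot.
Optimal: Kestrel→Slot 1 ($149), Ember→Slot 6 ($143), Umbra→Slot 4 ($144), Granite→Slot 3 ($99), Brightly→Slot 5 ($105), Harbor→Slot 7 ($142) — total 149+143+144+99+105+142 = $782.
Column-greedy (each slot in turn goes to its best remaining advertiser) gives $742, worse by 40.
Next-best assignment: Kestrel→Slot 1, Ember→Slot 6, Umbra→Slot 5, Granite→Slot 3, Brightly→Slot 7, Harbor→Slot 4 = $746.
Brightly's own top slot is Slot 7 ($109), but forcing Brightly→Slot 7 and reassigning the rest optimally gives only $746 — worse by 36.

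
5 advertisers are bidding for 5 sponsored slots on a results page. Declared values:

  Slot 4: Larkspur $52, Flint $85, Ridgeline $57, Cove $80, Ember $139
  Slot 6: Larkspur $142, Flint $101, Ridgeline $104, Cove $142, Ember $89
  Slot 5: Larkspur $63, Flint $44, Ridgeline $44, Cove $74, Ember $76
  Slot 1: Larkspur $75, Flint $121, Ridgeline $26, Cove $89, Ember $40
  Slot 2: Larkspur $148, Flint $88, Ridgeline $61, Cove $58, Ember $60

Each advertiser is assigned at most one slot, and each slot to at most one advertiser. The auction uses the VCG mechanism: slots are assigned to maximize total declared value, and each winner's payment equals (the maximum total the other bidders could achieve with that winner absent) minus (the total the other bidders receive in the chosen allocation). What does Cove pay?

Efficient allocation: Larkspur→Slot 2 ($148), Flint→Slot 1 ($121), Ridgeline→Slot 5 ($44), Cove→Slot 6 ($142), Ember→Slot 4 ($139); total welfare W = $594.
Cove receives Slot 6 at value $142, so the others get W − 142 = $452.
Without Cove: best allocation of the remaining 4 bidders over all 5 slots is Larkspur→Slot 2 ($148), Flint→Slot 1 ($121), Ridgeline→Slot 6 ($104), Ember→Slot 4 ($139), total $512.
VCG payment = (others' best without Cove) − (others' welfare with Cove) = 512 − 452 = $60.

Cove pays $60.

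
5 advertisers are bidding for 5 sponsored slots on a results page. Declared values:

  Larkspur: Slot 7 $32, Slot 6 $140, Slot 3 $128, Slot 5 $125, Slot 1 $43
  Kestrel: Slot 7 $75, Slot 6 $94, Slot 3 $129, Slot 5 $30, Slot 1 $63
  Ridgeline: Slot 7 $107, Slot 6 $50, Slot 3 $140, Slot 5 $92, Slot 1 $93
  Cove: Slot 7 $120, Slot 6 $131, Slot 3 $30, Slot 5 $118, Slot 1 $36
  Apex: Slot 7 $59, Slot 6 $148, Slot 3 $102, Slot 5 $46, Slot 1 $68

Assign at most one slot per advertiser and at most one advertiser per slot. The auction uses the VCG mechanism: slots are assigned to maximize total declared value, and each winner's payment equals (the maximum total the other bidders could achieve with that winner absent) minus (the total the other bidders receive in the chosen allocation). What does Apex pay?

Efficient allocation: Larkspur→Slot 5 ($125), Kestrel→Slot 3 ($129), Ridgeline→Slot 1 ($93), Cove→Slot 7 ($120), Apex→Slot 6 ($148); total welfare W = $615.
Apex receives Slot 6 at value $148, so the others get W − 148 = $467.
Without Apex: best allocation of the remaining 4 bidders over all 5 slots is Larkspur→Slot 6 ($140), Kestrel→Slot 3 ($129), Ridgeline→Slot 7 ($107), Cove→Slot 5 ($118), total $494.
VCG payment = (others' best without Apex) − (others' welfare with Apex) = 494 − 467 = $27.

Apex pays $27.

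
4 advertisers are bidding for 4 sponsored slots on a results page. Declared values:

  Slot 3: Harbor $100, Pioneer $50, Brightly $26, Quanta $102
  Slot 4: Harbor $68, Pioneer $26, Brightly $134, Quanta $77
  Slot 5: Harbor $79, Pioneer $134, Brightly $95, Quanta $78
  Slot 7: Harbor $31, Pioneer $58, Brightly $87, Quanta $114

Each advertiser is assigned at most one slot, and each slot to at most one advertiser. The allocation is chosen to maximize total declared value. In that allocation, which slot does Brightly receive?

This is a one-to-one assignment (maximum-weight bipartite matching).
Optimal: Harbor→Slot 3 ($100), Pioneer→Slot 5 ($134), Brightly→Slot 4 ($134), Quanta→Slot 7 ($114) — total 100+134+134+114 = $482.
Column-greedy (each slot in turn goes to its best remaining advertiser) gives $401, worse by 81.
Next-best assignment: Harbor→Slot 7, Pioneer→Slot 5, Brightly→Slot 4, Quanta→Slot 3 = $401.

Brightly receives Slot 4.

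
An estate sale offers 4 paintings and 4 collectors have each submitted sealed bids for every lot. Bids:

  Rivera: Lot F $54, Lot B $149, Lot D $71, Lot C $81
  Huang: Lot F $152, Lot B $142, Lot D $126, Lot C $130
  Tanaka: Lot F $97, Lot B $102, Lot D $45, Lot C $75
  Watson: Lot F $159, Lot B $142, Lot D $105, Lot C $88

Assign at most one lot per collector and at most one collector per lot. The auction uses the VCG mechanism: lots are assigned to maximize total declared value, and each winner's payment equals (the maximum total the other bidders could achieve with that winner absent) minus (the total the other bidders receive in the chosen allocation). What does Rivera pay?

Efficient allocation: Rivera→Lot B ($149), Huang→Lot D ($126), Tanaka→Lot C ($75), Watson→Lot F ($159); total welfare W = $509.
Rivera receives Lot B at value $149, so the others get W − 149 = $360.
Without Rivera: best allocation of the remaining 3 bidders over all 4 lots is Huang→Lot C ($130), Tanaka→Lot B ($102), Watson→Lot F ($159), total $391.
VCG payment = (others' best without Rivera) − (others' welfare with Rivera) = 391 − 360 = $31.

Rivera pays $31.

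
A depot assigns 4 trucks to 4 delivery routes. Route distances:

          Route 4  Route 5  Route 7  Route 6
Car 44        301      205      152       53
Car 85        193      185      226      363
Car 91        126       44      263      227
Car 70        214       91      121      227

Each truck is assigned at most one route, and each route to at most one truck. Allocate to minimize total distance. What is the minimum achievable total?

This is a one-to-one assignment (minimum-cost bipartite matching).
Optimal: Car 44→Route 6 (53 km), Car 85→Route 4 (193 km), Car 91→Route 5 (44 km), Car 70→Route 7 (121 km) — total 53+193+44+121 = 411 km.
Column-greedy (each route in turn goes to its cheapest remaining truck) gives 732 km, worse by 321.

Min total: 411 km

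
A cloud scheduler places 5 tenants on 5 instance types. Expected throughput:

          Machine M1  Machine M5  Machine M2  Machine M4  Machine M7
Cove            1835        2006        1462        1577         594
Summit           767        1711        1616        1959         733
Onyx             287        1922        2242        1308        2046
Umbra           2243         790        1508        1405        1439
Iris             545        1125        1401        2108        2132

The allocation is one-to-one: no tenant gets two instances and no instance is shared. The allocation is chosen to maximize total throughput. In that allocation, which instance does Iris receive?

Optimal: Cove→Machine M5 (2006 ops/s), Summit→Machine M4 (1959 ops/s), Onyx→Machine M2 (2242 ops/s), Umbra→Machine M1 (2243 ops/s), Iris→Machine M7 (2132 ops/s) — total 2006+1959+2242+2243+2132 = 10582 ops/s.
Column-greedy (each instance in turn goes to its best remaining tenant) gives 9332 ops/s, worse by 1250.

Iris receives Machine M7.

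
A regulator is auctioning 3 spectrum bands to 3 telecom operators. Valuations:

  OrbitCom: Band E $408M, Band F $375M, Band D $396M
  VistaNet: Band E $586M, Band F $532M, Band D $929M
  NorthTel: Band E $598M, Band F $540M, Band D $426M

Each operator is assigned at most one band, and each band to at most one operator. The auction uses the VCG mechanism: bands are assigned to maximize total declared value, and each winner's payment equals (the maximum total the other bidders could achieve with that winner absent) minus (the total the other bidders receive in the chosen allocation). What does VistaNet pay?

VistaNet pays $21M.

Efficient allocation: OrbitCom→Band F ($375M), VistaNet→Band D ($929M), NorthTel→Band E ($598M); total welfare W = $1902M.
VistaNet receives Band D at value $929M, so the others get W − 929 = $973M.
Without VistaNet: best allocation of the remaining 2 bidders over all 3 bands is OrbitCom→Band D ($396M), NorthTel→Band E ($598M), total $994M.
VCG payment = (others' best without VistaNet) − (others' welfare with VistaNet) = 994 − 973 = $21M.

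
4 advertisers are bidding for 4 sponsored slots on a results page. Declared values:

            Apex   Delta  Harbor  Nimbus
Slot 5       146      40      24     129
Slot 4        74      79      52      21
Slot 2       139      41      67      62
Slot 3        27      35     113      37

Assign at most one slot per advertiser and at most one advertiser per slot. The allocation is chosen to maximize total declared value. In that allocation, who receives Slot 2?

Treat this as an assignment problem: match each advertiser to one slot.
Optimal: Apex→Slot 2 ($139), Delta→Slot 4 ($79), Harbor→Slot 3 ($113), Nimbus→Slot 5 ($129) — total 139+79+113+129 = $460.
Row-greedy (each advertiser in turn takes its best remaining slot) gives $400, worse by 60.
Next-best assignment: Apex→Slot 5, Delta→Slot 4, Harbor→Slot 3, Nimbus→Slot 2 = $400.
Every other assignment is strictly worse.
Apex's own top slot is Slot 5 ($146), but forcing Apex→Slot 5 and reassigning the rest optimally gives only $400 — worse by 60.

Apex receives Slot 2.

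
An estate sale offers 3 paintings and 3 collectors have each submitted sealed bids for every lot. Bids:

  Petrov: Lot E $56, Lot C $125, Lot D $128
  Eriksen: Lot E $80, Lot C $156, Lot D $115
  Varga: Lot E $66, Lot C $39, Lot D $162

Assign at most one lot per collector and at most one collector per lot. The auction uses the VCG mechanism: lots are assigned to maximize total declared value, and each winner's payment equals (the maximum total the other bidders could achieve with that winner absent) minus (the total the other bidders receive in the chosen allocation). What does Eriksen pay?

Efficient allocation: Petrov→Lot E ($56), Eriksen→Lot C ($156), Varga→Lot D ($162); total welfare W = $374.
Eriksen receives Lot C at value $156, so the others get W − 156 = $218.
Without Eriksen: best allocation of the remaining 2 bidders over all 3 lots is Petrov→Lot C ($125), Varga→Lot D ($162), total $287.
VCG payment = (others' best without Eriksen) − (others' welfare with Eriksen) = 287 − 218 = $69.

Eriksen pays $69.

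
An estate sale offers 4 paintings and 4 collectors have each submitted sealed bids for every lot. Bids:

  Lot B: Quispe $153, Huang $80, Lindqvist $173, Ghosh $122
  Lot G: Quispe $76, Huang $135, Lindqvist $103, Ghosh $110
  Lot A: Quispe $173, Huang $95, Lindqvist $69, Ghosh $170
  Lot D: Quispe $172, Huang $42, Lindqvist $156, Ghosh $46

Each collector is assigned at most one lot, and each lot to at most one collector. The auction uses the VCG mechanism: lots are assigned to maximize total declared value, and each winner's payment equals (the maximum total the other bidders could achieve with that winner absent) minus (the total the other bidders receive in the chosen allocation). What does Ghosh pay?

Efficient allocation: Quispe→Lot D ($172), Huang→Lot G ($135), Lindqvist→Lot B ($173), Ghosh→Lot A ($170); total welfare W = $650.
Ghosh receives Lot A at value $170, so the others get W − 170 = $480.
Without Ghosh: best allocation of the remaining 3 bidders over all 4 lots is Quispe→Lot A ($173), Huang→Lot G ($135), Lindqvist→Lot B ($173), total $481.
VCG payment = (others' best without Ghosh) − (others' welfare with Ghosh) = 481 − 480 = $1.

Ghosh pays $1.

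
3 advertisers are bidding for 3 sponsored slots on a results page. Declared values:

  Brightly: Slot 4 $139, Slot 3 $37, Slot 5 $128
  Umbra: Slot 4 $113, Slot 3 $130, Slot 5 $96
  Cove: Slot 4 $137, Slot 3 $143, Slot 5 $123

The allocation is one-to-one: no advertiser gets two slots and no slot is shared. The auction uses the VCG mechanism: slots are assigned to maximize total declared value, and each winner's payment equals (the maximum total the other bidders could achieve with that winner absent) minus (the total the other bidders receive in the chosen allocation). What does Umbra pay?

Efficient allocation: Brightly→Slot 5 ($128), Umbra→Slot 3 ($130), Cove→Slot 4 ($137); total welfare W = $395.
Umbra receives Slot 3 at value $130, so the others get W − 130 = $265.
Without Umbra: best allocation of the remaining 2 bidders over all 3 slots is Brightly→Slot 4 ($139), Cove→Slot 3 ($143), total $282.
VCG payment = (others' best without Umbra) − (others' welfare with Umbra) = 282 − 265 = $17.

Umbra pays $17.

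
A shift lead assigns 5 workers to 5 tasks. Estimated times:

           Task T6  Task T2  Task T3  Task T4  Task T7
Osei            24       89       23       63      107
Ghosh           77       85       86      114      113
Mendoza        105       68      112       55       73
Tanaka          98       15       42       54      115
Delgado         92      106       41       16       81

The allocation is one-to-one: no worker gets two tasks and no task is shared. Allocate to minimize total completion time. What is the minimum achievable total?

Min total: 204 min

This is a one-to-one assignment (minimum-cost bipartite matching).
Optimal: Osei→Task T3 (23 min), Ghosh→Task T6 (77 min), Mendoza→Task T7 (73 min), Tanaka→Task T2 (15 min), Delgado→Task T4 (16 min) — total 23+77+73+15+16 = 204 min.
Column-greedy (each task in turn goes to its cheapest remaining worker) gives 248 min, worse by 44.
Next-best assignment: Osei→Task T6, Ghosh→Task T3, Mendoza→Task T7, Tanaka→Task T2, Delgado→Task T4 = 214 min.
No other one-to-one assignment undercuts 204 min.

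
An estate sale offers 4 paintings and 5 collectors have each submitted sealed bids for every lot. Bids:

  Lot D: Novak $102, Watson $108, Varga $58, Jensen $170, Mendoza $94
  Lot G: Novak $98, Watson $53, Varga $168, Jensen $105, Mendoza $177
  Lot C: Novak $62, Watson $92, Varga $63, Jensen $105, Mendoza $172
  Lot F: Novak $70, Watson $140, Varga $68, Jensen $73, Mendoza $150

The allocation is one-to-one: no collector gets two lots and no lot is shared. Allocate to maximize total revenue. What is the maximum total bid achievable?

Maximum total: $650

Optimal: Jensen→Lot D ($170), Varga→Lot G ($168), Mendoza→Lot C ($172), Watson→Lot F ($140) — total 170+168+172+140 = $650.
Column-greedy (each lot in turn goes to its best remaining collector) gives $509, worse by 141.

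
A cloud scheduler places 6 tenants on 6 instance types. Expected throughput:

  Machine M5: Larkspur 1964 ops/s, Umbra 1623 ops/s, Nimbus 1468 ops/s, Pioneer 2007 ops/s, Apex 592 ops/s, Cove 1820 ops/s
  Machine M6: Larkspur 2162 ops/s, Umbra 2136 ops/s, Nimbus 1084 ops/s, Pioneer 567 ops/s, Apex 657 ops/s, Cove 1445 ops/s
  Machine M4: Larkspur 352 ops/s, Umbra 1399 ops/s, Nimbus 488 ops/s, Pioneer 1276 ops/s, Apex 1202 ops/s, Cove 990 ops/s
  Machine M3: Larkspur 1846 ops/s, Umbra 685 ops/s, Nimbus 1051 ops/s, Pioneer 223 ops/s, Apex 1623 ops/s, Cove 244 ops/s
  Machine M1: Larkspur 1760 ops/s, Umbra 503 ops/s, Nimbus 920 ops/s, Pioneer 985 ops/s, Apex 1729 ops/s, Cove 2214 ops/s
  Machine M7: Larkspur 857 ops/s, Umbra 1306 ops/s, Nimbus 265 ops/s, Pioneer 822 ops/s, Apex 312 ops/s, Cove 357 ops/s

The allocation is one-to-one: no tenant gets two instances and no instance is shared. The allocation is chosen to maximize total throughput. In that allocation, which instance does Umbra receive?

This is the linear assignment problem.
Optimal: Larkspur→Machine M6 (2162 ops/s), Umbra→Machine M7 (1306 ops/s), Nimbus→Machine M5 (1468 ops/s), Pioneer→Machine M4 (1276 ops/s), Apex→Machine M3 (1623 ops/s), Cove→Machine M1 (2214 ops/s) — total 2162+1306+1468+1276+1623+2214 = 10049 ops/s.
Swapping Umbra↔Cove (Umbra→Machine M1 503 ops/s, Cove→Machine M7 357 ops/s) loses 2660.
Umbra's own top instance is Machine M6 (2136 ops/s), but forcing Umbra→Machine M6 and reassigning the rest optimally gives only 9688 ops/s — worse by 361.

Umbra receives Machine M7.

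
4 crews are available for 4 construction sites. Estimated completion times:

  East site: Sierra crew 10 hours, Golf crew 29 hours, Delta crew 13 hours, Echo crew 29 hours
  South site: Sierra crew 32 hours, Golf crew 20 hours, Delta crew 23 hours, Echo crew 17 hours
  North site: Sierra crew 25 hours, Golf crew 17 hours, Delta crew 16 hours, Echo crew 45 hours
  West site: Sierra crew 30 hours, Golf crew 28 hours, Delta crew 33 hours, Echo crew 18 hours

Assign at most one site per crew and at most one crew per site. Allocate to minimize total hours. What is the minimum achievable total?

This is a one-to-one assignment (minimum-cost bipartite matching).
Optimal: Sierra crew→East site (10 hours), Golf crew→South site (20 hours), Delta crew→North site (16 hours), Echo crew→West site (18 hours) — total 10+20+16+18 = 64 hours.
Min-entry greedy (repeatedly take the single cheapest remaining cell) gives 71 hours, worse by 7.
Every other assignment is strictly worse.

Minimum total: 64 hours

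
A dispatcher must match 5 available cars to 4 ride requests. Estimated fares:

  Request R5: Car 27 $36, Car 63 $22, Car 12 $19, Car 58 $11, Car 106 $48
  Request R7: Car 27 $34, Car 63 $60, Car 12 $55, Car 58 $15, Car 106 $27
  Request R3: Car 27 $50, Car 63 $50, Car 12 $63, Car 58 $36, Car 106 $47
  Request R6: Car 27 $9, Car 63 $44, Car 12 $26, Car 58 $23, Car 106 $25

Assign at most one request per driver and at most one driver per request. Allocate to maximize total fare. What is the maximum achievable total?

Optimal: Car 106→Request R5 ($48), Car 12→Request R7 ($55), Car 27→Request R3 ($50), Car 63→Request R6 ($44) — total 48+55+50+44 = $197.
Column-greedy (each request in turn goes to its best remaining driver) gives $194, worse by 3.
Swapping Car 106↔Car 12 (Car 106→Request R7 $27, Car 12→Request R5 $19) loses 57.

Max total: $197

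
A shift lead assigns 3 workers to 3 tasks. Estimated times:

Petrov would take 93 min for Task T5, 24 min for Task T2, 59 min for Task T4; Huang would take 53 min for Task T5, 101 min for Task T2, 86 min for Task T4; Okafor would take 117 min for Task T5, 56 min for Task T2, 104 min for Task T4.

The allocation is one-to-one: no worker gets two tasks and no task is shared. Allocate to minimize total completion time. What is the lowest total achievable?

This is the linear assignment problem.
Optimal: Petrov→Task T4 (59 min), Huang→Task T5 (53 min), Okafor→Task T2 (56 min) — total 59+53+56 = 168 min.
Min-entry greedy (repeatedly take the single cheapest remaining cell) gives 181 min, worse by 13.

Minimum total: 168 min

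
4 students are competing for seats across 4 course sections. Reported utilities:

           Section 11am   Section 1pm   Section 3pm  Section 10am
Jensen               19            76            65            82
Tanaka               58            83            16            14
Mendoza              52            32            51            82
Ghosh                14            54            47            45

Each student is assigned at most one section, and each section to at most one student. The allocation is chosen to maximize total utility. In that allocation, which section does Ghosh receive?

This is the linear assignment problem.
Optimal: Jensen→Section 10am (82 points), Tanaka→Section 1pm (83 points), Mendoza→Section 11am (52 points), Ghosh→Section 3pm (47 points) — total 82+83+52+47 = 264 points.
Column-greedy (each section in turn goes to its best remaining student) gives 230 points, worse by 34.
Swapping Tanaka↔Ghosh (Tanaka→Section 3pm 16 points, Ghosh→Section 1pm 54 points) loses 60.
Ghosh's own top section is Section 1pm (54 points), but forcing Ghosh→Section 1pm and reassigning the rest optimally gives only 259 points — worse by 5.

Ghosh receives Section 3pm.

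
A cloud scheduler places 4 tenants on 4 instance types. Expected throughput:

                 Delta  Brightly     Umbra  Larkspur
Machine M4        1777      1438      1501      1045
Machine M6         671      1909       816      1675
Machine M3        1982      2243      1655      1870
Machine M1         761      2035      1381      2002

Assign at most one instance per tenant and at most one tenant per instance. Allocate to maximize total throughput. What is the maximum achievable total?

Max total: 7394 ops/s

Optimal: Delta→Machine M3 (1982 ops/s), Brightly→Machine M6 (1909 ops/s), Umbra→Machine M4 (1501 ops/s), Larkspur→Machine M1 (2002 ops/s) — total 1982+1909+1501+2002 = 7394 ops/s.
Swapping Umbra↔Larkspur (Umbra→Machine M1 1381 ops/s, Larkspur→Machine M4 1045 ops/s) loses 1077.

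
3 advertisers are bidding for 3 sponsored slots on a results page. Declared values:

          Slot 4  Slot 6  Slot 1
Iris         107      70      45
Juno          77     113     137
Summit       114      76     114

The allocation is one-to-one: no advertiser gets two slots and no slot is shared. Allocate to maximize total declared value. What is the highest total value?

Maximum total: $334

Optimal: Iris→Slot 4 ($107), Juno→Slot 6 ($113), Summit→Slot 1 ($114) — total 107+113+114 = $334.
Column-greedy (each slot in turn goes to its best remaining advertiser) gives $272, worse by 62.
Next-best assignment: Iris→Slot 6, Juno→Slot 1, Summit→Slot 4 = $321.
Swapping Juno↔Summit (Juno→Slot 1 $137, Summit→Slot 6 $76) loses 14.
Checked against all permutations: $334 is optimal.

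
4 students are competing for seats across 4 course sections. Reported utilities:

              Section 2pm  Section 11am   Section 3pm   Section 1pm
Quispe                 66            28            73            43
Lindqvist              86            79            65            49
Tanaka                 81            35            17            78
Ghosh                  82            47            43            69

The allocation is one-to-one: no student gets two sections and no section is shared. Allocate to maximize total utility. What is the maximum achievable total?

Maximum total: 312 points

This is the linear assignment problem.
Optimal: Quispe→Section 3pm (73 points), Lindqvist→Section 11am (79 points), Tanaka→Section 1pm (78 points), Ghosh→Section 2pm (82 points) — total 73+79+78+82 = 312 points.
Max-entry greedy (repeatedly take the single best remaining cell) gives 284 points, worse by 28.
No other one-to-one assignment exceeds 312 points.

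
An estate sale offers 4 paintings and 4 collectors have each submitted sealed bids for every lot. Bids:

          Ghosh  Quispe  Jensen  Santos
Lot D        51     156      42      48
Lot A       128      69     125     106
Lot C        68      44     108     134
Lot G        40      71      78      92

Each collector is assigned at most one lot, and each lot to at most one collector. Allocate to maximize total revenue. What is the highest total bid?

Optimal: Ghosh→Lot A ($128), Quispe→Lot D ($156), Jensen→Lot G ($78), Santos→Lot C ($134) — total 128+156+78+134 = $496.
Row-greedy (each collector in turn takes its best remaining lot) gives $484, worse by 12.

Maximum total: $496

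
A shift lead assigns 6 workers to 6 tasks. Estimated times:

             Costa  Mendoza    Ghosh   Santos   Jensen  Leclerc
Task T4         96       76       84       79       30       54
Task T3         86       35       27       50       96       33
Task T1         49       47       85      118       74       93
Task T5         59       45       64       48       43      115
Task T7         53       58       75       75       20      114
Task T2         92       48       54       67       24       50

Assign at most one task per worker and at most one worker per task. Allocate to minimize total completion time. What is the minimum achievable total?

Minimum total: 246 min

Optimal: Costa→Task T1 (49 min), Mendoza→Task T2 (48 min), Ghosh→Task T3 (27 min), Santos→Task T5 (48 min), Jensen→Task T7 (20 min), Leclerc→Task T4 (54 min) — total 49+48+27+48+20+54 = 246 min.
Row-greedy (each worker in turn takes its cheapest remaining task) gives 260 min, worse by 14.
Swapping Costa↔Jensen (Costa→Task T7 53 min, Jensen→Task T1 74 min) adds 58.
Every other assignment is strictly worse.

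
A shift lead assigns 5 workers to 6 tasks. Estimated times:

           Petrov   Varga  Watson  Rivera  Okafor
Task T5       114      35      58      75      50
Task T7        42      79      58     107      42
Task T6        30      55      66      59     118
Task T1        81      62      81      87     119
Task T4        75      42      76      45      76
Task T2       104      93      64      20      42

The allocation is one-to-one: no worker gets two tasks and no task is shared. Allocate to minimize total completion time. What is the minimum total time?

Optimal: Petrov→Task T6 (30 min), Varga→Task T4 (42 min), Watson→Task T5 (58 min), Rivera→Task T2 (20 min), Okafor→Task T7 (42 min) — total 30+42+58+20+42 = 192 min.
Min-entry greedy (repeatedly take the single cheapest remaining cell) gives 203 min, worse by 11.
Next-best assignment: Petrov→Task T6, Varga→Task T4, Watson→Task T7, Rivera→Task T2, Okafor→Task T5 = 200 min.
No other one-to-one assignment undercuts 192 min.

Min total: 192 min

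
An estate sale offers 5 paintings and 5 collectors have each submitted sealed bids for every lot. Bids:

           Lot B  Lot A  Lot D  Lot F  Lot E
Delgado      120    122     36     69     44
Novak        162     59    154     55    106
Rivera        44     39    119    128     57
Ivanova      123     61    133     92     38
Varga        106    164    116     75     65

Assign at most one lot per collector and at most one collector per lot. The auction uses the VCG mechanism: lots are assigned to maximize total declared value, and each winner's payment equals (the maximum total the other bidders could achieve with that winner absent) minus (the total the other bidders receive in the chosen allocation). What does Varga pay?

Efficient allocation: Delgado→Lot B ($120), Novak→Lot E ($106), Rivera→Lot F ($128), Ivanova→Lot D ($133), Varga→Lot A ($164); total welfare W = $651.
Varga receives Lot A at value $164, so the others get W − 164 = $487.
Without Varga: best allocation of the remaining 4 bidders over all 5 lots is Delgado→Lot A ($122), Novak→Lot B ($162), Rivera→Lot F ($128), Ivanova→Lot D ($133), total $545.
VCG payment = (others' best without Varga) − (others' welfare with Varga) = 545 − 487 = $58.

Varga pays $58.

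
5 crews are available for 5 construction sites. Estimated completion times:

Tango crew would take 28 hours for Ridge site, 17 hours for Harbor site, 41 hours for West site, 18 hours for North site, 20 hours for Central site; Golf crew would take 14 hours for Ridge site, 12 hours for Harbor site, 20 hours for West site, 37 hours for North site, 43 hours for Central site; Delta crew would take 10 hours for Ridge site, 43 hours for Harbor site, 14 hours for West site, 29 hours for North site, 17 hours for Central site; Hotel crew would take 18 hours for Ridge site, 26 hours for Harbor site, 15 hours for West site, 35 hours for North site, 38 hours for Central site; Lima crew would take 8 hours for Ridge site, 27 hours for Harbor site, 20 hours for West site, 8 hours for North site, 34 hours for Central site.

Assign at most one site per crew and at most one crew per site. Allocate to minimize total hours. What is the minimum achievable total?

Minimum total: 65 hours

Optimal: Tango crew→Central site (20 hours), Golf crew→Harbor site (12 hours), Delta crew→Ridge site (10 hours), Hotel crew→West site (15 hours), Lima crew→North site (8 hours) — total 20+12+10+15+8 = 65 hours.
Next-best assignment: Tango crew→North site, Golf crew→Harbor site, Delta crew→Central site, Hotel crew→West site, Lima crew→Ridge site = 70 hours.
No other one-to-one assignment undercuts 65 hours.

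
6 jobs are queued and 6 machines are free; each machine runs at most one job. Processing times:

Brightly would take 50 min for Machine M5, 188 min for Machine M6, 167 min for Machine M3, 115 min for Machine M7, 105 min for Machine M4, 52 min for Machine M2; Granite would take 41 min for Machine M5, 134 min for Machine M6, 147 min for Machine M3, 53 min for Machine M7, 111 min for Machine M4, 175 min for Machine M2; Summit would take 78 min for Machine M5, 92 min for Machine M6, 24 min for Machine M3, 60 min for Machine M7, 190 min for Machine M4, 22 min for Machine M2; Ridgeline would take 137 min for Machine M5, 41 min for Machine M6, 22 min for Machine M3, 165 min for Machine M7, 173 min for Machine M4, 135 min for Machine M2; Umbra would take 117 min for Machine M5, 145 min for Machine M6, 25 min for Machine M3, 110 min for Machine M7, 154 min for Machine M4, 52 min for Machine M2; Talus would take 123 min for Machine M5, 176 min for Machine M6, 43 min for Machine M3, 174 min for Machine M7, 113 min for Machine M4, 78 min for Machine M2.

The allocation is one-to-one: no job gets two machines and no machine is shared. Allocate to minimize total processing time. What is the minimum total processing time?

Minimum total: 304 min

Treat this as an assignment problem: match each job to one machine.
Optimal: Brightly→Machine M5 (50 min), Granite→Machine M7 (53 min), Summit→Machine M2 (22 min), Ridgeline→Machine M6 (41 min), Umbra→Machine M3 (25 min), Talus→Machine M4 (113 min) — total 50+53+22+41+25+113 = 304 min.
Row-greedy (each job in turn takes its cheapest remaining machine) gives 405 min, worse by 101.
Next-best assignment: Brightly→Machine M2, Granite→Machine M5, Summit→Machine M7, Ridgeline→Machine M6, Umbra→Machine M3, Talus→Machine M4 = 332 min.
Swapping Summit↔Talus (Summit→Machine M4 190 min, Talus→Machine M2 78 min) adds 133.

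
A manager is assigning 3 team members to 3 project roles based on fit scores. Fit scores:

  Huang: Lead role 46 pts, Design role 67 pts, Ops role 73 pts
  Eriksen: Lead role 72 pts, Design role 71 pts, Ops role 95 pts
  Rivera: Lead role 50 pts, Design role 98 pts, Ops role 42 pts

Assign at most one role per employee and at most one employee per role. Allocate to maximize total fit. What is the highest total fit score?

Optimal: Huang→Ops role (73 pts), Eriksen→Lead role (72 pts), Rivera→Design role (98 pts) — total 73+72+98 = 243 pts.
Max-entry greedy (repeatedly take the single best remaining cell) gives 239 pts, worse by 4.
No other one-to-one assignment exceeds 243 pts.

Maximum total: 243 pts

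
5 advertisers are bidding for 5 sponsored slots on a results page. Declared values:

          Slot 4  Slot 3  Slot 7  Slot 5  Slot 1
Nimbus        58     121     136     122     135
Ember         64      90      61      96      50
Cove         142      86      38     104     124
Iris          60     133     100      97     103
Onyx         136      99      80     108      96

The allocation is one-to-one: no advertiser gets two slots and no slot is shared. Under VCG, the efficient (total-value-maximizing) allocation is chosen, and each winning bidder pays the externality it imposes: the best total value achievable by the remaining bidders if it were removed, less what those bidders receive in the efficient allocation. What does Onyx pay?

Efficient allocation: Nimbus→Slot 7 ($136), Ember→Slot 5 ($96), Cove→Slot 1 ($124), Iris→Slot 3 ($133), Onyx→Slot 4 ($136); total welfare W = $625.
Onyx receives Slot 4 at value $136, so the others get W − 136 = $489.
Without Onyx: best allocation of the remaining 4 bidders over all 5 slots is Nimbus→Slot 7 ($136), Ember→Slot 5 ($96), Cove→Slot 4 ($142), Iris→Slot 3 ($133), total $507.
VCG payment = (others' best without Onyx) − (others' welfare with Onyx) = 507 − 489 = $18.

Onyx pays $18.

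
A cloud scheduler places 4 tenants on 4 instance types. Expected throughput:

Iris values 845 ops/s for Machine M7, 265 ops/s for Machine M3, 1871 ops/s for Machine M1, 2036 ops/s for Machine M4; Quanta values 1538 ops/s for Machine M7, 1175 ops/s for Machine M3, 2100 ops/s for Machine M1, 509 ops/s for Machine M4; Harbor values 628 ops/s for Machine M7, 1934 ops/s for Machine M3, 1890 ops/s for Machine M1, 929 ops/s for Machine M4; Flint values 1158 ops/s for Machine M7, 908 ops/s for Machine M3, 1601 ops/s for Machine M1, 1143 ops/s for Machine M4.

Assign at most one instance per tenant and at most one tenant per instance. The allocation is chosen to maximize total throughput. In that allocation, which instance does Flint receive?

Flint receives Machine M7.

Optimal: Iris→Machine M4 (2036 ops/s), Quanta→Machine M1 (2100 ops/s), Harbor→Machine M3 (1934 ops/s), Flint→Machine M7 (1158 ops/s) — total 2036+2100+1934+1158 = 7228 ops/s.
Column-greedy (each instance in turn goes to its best remaining tenant) gives 6486 ops/s, worse by 742.
Next-best assignment: Iris→Machine M4, Quanta→Machine M7, Harbor→Machine M3, Flint→Machine M1 = 7109 ops/s.
Flint's own top instance is Machine M1 (1601 ops/s), but forcing Flint→Machine M1 and reassigning the rest optimally gives only 7109 ops/s — worse by 119.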